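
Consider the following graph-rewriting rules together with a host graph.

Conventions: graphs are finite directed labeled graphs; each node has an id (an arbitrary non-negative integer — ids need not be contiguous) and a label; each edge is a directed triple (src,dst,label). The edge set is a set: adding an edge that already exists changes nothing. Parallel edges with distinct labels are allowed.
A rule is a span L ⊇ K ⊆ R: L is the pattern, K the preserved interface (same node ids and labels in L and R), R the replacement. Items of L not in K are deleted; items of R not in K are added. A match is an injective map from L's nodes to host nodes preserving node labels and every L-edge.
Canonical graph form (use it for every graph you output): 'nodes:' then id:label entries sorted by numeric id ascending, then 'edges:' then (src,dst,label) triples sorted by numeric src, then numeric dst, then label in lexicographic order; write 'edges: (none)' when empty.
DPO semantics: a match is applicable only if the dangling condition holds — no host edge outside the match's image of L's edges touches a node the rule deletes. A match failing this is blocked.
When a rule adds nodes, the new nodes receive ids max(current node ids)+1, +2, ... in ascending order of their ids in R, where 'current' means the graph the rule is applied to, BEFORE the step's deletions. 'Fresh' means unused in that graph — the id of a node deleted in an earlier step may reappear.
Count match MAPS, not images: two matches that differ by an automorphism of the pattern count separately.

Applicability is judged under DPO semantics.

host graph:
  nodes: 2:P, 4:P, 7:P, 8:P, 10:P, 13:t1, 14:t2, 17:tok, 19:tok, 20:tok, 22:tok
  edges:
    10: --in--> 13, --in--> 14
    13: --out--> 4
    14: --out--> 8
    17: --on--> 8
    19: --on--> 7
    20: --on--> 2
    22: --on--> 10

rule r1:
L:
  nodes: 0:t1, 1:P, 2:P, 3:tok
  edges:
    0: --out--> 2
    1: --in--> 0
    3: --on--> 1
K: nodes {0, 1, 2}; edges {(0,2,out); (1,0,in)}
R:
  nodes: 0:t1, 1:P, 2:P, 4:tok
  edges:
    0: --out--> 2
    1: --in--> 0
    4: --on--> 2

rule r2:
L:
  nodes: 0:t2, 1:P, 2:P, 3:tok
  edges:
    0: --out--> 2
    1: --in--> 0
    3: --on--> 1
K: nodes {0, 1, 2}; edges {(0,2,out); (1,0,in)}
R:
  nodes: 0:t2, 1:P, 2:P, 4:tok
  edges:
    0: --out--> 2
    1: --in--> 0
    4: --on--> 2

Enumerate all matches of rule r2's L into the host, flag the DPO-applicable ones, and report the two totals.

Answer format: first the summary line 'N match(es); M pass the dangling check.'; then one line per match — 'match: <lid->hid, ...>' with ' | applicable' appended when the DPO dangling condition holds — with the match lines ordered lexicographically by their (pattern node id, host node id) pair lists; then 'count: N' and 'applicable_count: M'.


1 match(es); 1 pass the dangling check.
match: 0->14, 1->10, 2->8, 3->22 | applicable
count: 1
applicable_count: 1


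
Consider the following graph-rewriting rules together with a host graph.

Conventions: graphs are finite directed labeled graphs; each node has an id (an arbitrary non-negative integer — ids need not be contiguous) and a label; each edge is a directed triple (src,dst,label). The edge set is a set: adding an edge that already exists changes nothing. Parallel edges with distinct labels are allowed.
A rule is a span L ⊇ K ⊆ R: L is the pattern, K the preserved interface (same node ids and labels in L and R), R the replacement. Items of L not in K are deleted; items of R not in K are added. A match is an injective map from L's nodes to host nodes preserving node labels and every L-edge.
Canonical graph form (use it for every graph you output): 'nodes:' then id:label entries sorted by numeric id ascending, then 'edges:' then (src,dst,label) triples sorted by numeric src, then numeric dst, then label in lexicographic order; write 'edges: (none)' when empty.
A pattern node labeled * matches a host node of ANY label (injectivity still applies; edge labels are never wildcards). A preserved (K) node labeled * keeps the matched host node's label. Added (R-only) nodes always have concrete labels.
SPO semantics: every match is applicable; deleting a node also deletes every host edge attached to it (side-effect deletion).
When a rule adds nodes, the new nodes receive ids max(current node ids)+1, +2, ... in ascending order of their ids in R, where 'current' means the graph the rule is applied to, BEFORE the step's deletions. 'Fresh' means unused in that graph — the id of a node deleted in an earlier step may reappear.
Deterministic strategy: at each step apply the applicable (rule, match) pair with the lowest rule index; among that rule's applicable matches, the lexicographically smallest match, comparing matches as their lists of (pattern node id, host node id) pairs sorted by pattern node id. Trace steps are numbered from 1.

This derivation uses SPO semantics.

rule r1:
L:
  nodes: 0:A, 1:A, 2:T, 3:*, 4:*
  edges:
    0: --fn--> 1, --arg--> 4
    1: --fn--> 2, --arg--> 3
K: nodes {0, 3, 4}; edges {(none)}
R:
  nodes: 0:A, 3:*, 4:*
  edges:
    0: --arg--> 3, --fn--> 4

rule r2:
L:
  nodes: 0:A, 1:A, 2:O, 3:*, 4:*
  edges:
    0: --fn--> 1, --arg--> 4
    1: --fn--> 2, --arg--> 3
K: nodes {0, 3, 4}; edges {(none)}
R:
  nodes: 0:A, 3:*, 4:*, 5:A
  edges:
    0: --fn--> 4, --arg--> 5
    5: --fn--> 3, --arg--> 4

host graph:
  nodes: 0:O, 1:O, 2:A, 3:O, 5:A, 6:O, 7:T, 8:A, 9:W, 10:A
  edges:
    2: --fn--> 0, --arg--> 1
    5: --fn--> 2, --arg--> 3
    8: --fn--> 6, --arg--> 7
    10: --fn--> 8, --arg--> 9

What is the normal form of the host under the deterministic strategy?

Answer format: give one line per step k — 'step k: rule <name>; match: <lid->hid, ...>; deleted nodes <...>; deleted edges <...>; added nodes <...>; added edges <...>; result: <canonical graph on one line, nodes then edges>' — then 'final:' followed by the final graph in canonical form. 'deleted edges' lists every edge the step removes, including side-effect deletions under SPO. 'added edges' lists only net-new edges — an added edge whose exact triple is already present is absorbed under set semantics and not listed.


step 1: rule r2; match: 0->5, 1->2, 2->0, 3->1, 4->3; deleted nodes 0, 2; deleted edges (2,0,fn); (2,1,arg); (5,2,fn); (5,3,arg); added nodes 11; added edges (5,3,fn); (5,11,arg); (11,1,fn); (11,3,arg); result: nodes: 1:O, 3:O, 5:A, 6:O, 7:T, 8:A, 9:W, 10:A, 11:A edges: (5,3,fn); (5,11,arg); (8,6,fn); (8,7,arg); (10,8,fn); (10,9,arg); (11,1,fn); (11,3,arg)
step 2: rule r2; match: 0->10, 1->8, 2->6, 3->7, 4->9; deleted nodes 6, 8; deleted edges (8,6,fn); (8,7,arg); (10,8,fn); (10,9,arg); added nodes 12; added edges (10,9,fn); (10,12,arg); (12,7,fn); (12,9,arg); result: nodes: 1:O, 3:O, 5:A, 7:T, 9:W, 10:A, 11:A, 12:A edges: (5,3,fn); (5,11,arg); (10,9,fn); (10,12,arg); (11,1,fn); (11,3,arg); (12,7,fn); (12,9,arg)
final:
nodes: 1:O, 3:O, 5:A, 7:T, 9:W, 10:A, 11:A, 12:A
edges: (5,3,fn); (5,11,arg); (10,9,fn); (10,12,arg); (11,1,fn); (11,3,arg); (12,7,fn); (12,9,arg)


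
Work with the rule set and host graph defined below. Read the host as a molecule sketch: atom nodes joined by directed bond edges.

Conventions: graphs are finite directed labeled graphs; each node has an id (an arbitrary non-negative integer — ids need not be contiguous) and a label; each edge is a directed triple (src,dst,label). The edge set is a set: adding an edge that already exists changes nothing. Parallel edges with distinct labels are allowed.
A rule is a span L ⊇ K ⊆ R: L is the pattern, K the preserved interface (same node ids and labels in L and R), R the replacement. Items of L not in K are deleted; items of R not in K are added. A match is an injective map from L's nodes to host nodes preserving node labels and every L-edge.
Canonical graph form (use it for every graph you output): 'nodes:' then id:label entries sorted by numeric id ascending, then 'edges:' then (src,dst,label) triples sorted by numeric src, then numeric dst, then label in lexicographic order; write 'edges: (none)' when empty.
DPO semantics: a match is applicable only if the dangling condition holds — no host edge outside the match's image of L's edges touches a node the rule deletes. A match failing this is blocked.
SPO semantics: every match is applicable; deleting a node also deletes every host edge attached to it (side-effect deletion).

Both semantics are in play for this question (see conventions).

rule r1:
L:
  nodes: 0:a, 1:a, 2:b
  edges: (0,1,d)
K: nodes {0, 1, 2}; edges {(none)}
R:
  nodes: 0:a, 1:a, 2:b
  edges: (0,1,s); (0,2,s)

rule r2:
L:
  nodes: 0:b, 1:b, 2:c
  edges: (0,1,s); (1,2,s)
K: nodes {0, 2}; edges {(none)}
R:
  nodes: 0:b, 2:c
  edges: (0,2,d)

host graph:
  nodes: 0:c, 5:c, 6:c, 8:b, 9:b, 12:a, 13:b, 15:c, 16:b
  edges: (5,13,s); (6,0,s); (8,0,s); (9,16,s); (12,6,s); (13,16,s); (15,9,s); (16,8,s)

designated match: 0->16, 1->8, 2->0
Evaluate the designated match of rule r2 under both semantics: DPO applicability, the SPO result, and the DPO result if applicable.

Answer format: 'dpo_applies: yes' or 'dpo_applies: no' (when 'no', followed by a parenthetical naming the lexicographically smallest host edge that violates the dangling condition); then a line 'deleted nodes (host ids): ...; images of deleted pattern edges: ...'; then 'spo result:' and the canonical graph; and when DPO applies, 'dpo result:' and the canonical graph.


dpo_applies: yes
deleted nodes (host ids): 8; images of deleted pattern edges: (8,0,s); (16,8,s)
spo result:
nodes: 0:c, 5:c, 6:c, 9:b, 12:a, 13:b, 15:c, 16:b
edges: (5,13,s); (6,0,s); (9,16,s); (12,6,s); (13,16,s); (15,9,s); (16,0,d)
dpo result:
nodes: 0:c, 5:c, 6:c, 9:b, 12:a, 13:b, 15:c, 16:b
edges: (5,13,s); (6,0,s); (9,16,s); (12,6,s); (13,16,s); (15,9,s); (16,0,d)


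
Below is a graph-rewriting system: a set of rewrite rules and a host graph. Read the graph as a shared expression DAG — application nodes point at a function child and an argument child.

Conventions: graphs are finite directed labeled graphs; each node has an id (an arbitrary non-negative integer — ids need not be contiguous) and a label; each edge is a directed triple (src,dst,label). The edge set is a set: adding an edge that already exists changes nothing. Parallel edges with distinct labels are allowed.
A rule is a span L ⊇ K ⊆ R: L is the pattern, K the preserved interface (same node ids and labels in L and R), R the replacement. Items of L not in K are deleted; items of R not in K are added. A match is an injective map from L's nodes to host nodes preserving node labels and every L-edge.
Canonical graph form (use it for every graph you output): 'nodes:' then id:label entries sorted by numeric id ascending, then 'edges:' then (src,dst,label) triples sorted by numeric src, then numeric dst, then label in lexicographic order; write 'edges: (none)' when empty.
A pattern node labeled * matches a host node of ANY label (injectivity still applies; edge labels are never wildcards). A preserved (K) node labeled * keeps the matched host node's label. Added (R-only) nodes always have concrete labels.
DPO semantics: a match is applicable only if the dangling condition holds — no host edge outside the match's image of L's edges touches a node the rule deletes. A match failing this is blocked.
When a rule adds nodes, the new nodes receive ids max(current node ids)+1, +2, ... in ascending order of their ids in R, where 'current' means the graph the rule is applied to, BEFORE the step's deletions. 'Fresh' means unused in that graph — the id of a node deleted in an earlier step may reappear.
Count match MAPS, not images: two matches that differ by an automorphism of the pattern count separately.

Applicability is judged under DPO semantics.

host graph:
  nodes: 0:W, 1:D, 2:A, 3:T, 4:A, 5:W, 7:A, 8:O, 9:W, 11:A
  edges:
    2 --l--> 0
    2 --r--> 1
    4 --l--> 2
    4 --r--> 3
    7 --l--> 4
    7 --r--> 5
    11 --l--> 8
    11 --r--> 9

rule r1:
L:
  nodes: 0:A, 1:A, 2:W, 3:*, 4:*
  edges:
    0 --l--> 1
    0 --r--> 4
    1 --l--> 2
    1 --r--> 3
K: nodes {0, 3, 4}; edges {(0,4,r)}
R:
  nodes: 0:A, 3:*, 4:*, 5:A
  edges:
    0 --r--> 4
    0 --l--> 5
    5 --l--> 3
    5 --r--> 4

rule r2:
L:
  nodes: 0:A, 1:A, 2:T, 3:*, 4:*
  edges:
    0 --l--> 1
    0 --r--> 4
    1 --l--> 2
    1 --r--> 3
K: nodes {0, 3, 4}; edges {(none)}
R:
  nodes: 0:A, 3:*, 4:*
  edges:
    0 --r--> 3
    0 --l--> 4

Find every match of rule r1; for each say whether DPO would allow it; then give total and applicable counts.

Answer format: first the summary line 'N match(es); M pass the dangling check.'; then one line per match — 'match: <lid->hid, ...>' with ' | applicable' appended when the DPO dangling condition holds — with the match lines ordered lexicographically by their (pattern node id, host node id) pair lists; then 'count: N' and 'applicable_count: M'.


1 match(es); 1 pass the dangling check.
match: 0->4, 1->2, 2->0, 3->1, 4->3 | applicable
count: 1
applicable_count: 1


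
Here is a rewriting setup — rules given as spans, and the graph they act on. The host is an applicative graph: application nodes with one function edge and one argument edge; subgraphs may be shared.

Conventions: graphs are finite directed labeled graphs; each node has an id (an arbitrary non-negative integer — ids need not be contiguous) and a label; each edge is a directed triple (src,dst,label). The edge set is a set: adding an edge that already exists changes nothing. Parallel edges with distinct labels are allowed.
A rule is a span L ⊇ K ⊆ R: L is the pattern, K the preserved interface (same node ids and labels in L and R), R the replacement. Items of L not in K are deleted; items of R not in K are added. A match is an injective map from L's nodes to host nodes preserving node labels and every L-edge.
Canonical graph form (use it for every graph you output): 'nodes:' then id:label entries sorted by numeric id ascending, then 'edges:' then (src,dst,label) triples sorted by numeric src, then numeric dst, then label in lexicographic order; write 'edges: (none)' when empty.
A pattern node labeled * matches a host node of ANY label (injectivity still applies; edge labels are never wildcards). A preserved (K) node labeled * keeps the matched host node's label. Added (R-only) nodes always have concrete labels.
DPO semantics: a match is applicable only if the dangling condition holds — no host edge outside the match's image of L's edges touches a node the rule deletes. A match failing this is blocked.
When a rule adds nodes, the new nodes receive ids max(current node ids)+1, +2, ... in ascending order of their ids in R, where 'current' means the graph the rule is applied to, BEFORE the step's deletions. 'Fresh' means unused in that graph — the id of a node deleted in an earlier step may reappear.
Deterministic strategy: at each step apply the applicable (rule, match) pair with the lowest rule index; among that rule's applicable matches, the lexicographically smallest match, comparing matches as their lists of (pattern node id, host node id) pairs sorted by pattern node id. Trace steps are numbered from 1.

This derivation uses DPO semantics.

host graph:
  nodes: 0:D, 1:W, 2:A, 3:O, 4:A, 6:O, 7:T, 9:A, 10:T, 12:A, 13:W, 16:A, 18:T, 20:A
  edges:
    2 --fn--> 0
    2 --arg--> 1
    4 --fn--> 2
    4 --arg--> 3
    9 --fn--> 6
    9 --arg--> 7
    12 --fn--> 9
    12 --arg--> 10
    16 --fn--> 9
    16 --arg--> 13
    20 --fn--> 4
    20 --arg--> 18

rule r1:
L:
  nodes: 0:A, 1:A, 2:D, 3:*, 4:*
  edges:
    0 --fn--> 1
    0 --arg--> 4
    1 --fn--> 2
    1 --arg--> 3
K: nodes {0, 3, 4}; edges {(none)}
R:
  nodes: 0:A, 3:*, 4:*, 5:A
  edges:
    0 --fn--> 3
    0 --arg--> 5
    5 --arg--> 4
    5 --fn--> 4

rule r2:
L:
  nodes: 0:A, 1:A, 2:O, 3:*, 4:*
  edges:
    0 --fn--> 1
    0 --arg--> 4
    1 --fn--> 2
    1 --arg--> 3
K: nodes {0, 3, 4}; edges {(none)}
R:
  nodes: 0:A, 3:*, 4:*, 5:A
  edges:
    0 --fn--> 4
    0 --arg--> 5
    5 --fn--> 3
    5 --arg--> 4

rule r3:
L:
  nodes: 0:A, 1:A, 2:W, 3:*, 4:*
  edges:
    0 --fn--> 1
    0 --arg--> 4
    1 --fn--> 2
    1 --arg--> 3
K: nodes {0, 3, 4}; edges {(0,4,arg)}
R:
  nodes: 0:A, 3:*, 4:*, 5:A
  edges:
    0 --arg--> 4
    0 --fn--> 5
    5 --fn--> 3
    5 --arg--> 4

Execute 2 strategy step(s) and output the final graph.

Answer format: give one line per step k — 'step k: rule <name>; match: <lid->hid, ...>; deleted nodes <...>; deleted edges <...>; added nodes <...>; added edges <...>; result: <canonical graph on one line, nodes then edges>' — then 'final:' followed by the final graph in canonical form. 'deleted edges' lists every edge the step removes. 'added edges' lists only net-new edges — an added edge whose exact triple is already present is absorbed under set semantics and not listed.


step 1: rule r1; match: 0->4, 1->2, 2->0, 3->1, 4->3; deleted nodes 0, 2; deleted edges (2,0,fn); (2,1,arg); (4,2,fn); (4,3,arg); added nodes 21; added edges (4,1,fn); (4,21,arg); (21,3,arg); (21,3,fn); result: nodes: 1:W, 3:O, 4:A, 6:O, 7:T, 9:A, 10:T, 12:A, 13:W, 16:A, 18:T, 20:A, 21:A edges: (4,1,fn); (4,21,arg); (9,6,fn); (9,7,arg); (12,9,fn); (12,10,arg); (16,9,fn); (16,13,arg); (20,4,fn); (20,18,arg); (21,3,arg); (21,3,fn)
step 2: rule r3; match: 0->20, 1->4, 2->1, 3->21, 4->18; deleted nodes 1, 4; deleted edges (4,1,fn); (4,21,arg); (20,4,fn); added nodes 22; added edges (20,22,fn); (22,18,arg); (22,21,fn); result: nodes: 3:O, 6:O, 7:T, 9:A, 10:T, 12:A, 13:W, 16:A, 18:T, 20:A, 21:A, 22:A edges: (9,6,fn); (9,7,arg); (12,9,fn); (12,10,arg); (16,9,fn); (16,13,arg); (20,18,arg); (20,22,fn); (21,3,arg); (21,3,fn); (22,18,arg); (22,21,fn)
final:
nodes: 3:O, 6:O, 7:T, 9:A, 10:T, 12:A, 13:W, 16:A, 18:T, 20:A, 21:A, 22:A
edges: (9,6,fn); (9,7,arg); (12,9,fn); (12,10,arg); (16,9,fn); (16,13,arg); (20,18,arg); (20,22,fn); (21,3,arg); (21,3,fn); (22,18,arg); (22,21,fn)


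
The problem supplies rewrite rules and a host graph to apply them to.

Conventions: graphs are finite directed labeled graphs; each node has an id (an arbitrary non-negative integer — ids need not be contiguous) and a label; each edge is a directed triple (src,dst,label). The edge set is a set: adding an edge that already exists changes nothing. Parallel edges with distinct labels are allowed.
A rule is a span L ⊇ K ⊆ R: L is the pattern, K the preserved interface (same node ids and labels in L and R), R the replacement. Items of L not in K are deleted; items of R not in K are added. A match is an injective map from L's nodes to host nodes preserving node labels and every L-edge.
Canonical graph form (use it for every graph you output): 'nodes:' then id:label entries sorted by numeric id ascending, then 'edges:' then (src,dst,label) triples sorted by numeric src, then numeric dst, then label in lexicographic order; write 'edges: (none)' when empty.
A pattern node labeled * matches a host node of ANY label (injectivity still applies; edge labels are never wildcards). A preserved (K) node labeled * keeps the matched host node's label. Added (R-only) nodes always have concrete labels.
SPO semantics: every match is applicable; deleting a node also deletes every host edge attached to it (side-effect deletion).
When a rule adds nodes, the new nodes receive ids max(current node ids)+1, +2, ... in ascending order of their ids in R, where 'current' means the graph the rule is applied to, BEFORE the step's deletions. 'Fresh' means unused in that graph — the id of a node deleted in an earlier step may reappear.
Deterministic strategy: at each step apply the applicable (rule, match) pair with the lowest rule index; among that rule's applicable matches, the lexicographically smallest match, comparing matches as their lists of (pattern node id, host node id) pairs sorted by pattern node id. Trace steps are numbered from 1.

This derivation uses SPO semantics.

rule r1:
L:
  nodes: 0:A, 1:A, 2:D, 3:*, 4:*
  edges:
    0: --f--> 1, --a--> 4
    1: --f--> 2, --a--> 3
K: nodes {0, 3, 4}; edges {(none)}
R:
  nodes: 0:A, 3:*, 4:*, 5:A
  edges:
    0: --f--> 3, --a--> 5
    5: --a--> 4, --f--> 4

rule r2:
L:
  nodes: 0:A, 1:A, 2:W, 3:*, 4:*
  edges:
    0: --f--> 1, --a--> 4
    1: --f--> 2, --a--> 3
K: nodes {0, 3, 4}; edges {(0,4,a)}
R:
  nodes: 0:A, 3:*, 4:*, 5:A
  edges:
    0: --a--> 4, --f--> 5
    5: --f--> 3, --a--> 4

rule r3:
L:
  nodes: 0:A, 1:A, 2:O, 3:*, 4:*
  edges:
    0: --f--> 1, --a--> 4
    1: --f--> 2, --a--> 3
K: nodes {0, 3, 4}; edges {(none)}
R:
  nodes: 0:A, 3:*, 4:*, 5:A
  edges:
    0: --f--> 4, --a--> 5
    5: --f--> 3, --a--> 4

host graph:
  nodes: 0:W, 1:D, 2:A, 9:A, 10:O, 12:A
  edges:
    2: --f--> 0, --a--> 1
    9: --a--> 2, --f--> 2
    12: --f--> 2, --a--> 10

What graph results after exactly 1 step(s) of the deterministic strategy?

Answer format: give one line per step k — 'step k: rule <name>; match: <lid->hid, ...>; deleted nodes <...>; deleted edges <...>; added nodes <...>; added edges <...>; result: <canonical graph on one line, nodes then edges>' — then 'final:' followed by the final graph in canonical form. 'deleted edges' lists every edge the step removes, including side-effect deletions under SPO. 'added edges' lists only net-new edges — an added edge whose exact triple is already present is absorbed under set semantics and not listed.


step 1: rule r2; match: 0->12, 1->2, 2->0, 3->1, 4->10; deleted nodes 0, 2; deleted edges (2,0,f); (2,1,a); (9,2,a); (9,2,f); (12,2,f); added nodes 13; added edges (12,13,f); (13,1,f); (13,10,a); result: nodes: 1:D, 9:A, 10:O, 12:A, 13:A edges: (12,10,a); (12,13,f); (13,1,f); (13,10,a)
final:
nodes: 1:D, 9:A, 10:O, 12:A, 13:A
edges: (12,10,a); (12,13,f); (13,1,f); (13,10,a)


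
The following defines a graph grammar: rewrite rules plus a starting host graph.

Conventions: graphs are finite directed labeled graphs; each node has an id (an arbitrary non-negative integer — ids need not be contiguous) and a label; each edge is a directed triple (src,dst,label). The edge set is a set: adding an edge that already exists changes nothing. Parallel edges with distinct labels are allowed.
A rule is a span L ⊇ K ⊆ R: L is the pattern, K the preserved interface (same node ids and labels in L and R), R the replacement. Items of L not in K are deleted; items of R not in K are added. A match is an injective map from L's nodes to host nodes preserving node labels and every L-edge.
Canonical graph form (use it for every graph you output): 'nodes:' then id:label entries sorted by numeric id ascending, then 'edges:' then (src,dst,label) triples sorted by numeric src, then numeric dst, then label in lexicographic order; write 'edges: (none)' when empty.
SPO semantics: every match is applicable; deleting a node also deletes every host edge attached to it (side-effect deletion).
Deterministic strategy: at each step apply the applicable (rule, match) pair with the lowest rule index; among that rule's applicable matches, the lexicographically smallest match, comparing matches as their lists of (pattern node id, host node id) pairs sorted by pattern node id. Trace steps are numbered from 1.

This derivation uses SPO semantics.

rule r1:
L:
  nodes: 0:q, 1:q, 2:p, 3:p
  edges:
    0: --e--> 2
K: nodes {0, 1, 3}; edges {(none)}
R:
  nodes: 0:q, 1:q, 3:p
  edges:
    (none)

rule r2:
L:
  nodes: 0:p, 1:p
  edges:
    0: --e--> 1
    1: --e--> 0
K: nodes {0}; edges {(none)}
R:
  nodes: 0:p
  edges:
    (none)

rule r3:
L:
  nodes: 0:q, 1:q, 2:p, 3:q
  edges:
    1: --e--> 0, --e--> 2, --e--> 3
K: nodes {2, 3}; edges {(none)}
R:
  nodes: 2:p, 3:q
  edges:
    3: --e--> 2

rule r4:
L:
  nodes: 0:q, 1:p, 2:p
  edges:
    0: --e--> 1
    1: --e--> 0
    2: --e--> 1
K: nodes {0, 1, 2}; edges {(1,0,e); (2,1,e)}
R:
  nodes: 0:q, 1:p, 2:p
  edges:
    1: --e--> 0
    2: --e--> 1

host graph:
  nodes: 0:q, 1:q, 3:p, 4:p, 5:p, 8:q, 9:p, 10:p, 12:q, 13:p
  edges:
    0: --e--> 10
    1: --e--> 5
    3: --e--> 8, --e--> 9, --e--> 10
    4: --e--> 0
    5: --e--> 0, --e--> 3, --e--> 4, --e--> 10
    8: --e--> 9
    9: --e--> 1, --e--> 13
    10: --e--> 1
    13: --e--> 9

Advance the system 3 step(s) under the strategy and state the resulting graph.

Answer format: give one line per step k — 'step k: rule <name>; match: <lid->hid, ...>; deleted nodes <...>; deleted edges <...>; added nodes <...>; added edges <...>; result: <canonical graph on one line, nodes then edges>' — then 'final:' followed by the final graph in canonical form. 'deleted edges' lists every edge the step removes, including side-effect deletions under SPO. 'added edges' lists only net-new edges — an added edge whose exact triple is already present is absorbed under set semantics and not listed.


step 1: rule r1; match: 0->0, 1->1, 2->10, 3->3; deleted nodes 10; deleted edges (0,10,e); (3,10,e); (5,10,e); (10,1,e); added nodes (none); added edges (none); result: nodes: 0:q, 1:q, 3:p, 4:p, 5:p, 8:q, 9:p, 12:q, 13:p edges: (1,5,e); (3,8,e); (3,9,e); (4,0,e); (5,0,e); (5,3,e); (5,4,e); (8,9,e); (9,1,e); (9,13,e); (13,9,e)
step 2: rule r1; match: 0->1, 1->0, 2->5, 3->3; deleted nodes 5; deleted edges (1,5,e); (5,0,e); (5,3,e); (5,4,e); added nodes (none); added edges (none); result: nodes: 0:q, 1:q, 3:p, 4:p, 8:q, 9:p, 12:q, 13:p edges: (3,8,e); (3,9,e); (4,0,e); (8,9,e); (9,1,e); (9,13,e); (13,9,e)
step 3: rule r1; match: 0->8, 1->0, 2->9, 3->3; deleted nodes 9; deleted edges (3,9,e); (8,9,e); (9,1,e); (9,13,e); (13,9,e); added nodes (none); added edges (none); result: nodes: 0:q, 1:q, 3:p, 4:p, 8:q, 12:q, 13:p edges: (3,8,e); (4,0,e)
final:
nodes: 0:q, 1:q, 3:p, 4:p, 8:q, 12:q, 13:p
edges: (3,8,e); (4,0,e)


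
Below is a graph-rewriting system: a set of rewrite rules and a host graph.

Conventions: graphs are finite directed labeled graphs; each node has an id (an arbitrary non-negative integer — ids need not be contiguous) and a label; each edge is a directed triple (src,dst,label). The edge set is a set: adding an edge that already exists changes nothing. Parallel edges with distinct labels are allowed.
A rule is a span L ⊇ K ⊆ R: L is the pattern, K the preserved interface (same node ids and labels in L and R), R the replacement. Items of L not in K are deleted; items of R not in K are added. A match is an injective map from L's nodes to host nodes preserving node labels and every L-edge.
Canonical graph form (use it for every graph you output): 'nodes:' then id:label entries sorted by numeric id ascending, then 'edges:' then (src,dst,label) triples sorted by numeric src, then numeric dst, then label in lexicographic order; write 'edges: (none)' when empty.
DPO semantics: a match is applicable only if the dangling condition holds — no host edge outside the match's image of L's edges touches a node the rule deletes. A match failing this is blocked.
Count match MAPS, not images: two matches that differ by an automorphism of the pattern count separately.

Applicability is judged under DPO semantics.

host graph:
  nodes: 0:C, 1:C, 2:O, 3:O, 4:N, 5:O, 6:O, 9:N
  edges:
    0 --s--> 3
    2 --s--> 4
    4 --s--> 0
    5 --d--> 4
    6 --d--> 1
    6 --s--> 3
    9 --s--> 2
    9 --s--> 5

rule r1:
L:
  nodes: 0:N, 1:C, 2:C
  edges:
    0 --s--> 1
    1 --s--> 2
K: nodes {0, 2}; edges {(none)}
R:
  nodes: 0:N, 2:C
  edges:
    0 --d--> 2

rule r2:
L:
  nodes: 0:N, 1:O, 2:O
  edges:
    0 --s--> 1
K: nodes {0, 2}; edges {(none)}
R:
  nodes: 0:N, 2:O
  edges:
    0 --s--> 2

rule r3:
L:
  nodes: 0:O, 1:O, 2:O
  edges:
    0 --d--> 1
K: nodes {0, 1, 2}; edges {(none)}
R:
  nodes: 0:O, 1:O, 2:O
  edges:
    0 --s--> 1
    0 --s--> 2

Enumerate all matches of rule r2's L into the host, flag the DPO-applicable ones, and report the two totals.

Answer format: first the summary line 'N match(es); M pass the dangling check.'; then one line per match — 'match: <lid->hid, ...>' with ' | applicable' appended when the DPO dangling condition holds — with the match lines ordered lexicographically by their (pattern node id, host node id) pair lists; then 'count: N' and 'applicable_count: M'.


6 match(es); 0 pass the dangling check.
match: 0->9, 1->2, 2->3
match: 0->9, 1->2, 2->5
match: 0->9, 1->2, 2->6
match: 0->9, 1->5, 2->2
match: 0->9, 1->5, 2->3
match: 0->9, 1->5, 2->6
count: 6
applicable_count: 0


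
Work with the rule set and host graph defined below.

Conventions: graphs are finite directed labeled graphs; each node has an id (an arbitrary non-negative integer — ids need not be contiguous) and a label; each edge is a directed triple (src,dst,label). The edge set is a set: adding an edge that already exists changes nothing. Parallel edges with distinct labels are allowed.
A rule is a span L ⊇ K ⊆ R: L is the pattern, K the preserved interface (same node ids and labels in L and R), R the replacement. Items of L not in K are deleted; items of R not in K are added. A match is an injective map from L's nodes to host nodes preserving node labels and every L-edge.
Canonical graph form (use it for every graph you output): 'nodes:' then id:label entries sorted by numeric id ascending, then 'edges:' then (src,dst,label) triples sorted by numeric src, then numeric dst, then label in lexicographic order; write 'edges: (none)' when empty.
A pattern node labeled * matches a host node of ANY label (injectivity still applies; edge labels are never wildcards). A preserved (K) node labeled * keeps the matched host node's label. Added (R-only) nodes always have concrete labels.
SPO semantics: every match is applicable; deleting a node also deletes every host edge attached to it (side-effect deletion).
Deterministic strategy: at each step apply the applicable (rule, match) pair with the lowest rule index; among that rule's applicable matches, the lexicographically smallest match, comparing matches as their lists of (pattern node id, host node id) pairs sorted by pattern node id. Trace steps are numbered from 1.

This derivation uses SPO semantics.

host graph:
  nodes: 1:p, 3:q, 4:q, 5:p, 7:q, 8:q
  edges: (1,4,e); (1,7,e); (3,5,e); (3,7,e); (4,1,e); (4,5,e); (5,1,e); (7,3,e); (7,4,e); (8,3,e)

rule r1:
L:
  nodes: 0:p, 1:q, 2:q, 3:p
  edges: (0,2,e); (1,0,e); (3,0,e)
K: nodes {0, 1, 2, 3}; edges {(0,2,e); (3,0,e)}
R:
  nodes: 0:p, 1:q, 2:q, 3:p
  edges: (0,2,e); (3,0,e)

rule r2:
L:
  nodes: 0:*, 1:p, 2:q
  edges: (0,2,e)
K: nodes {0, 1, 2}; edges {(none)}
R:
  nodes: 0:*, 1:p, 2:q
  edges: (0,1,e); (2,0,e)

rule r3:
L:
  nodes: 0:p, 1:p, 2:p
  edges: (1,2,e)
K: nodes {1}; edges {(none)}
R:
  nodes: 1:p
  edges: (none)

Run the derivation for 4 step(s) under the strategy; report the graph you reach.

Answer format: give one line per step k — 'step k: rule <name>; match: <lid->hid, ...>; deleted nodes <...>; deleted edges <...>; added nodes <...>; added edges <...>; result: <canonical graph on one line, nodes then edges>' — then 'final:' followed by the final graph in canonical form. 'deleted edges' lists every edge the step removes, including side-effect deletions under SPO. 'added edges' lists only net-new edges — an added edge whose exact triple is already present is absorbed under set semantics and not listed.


step 1: rule r1; match: 0->1, 1->4, 2->7, 3->5; deleted nodes (none); deleted edges (4,1,e); added nodes (none); added edges (none); result: nodes: 1:p, 3:q, 4:q, 5:p, 7:q, 8:q edges: (1,4,e); (1,7,e); (3,5,e); (3,7,e); (4,5,e); (5,1,e); (7,3,e); (7,4,e); (8,3,e)
step 2: rule r2; match: 0->1, 1->5, 2->4; deleted nodes (none); deleted edges (1,4,e); added nodes (none); added edges (1,5,e); (4,1,e); result: nodes: 1:p, 3:q, 4:q, 5:p, 7:q, 8:q edges: (1,5,e); (1,7,e); (3,5,e); (3,7,e); (4,1,e); (4,5,e); (5,1,e); (7,3,e); (7,4,e); (8,3,e)
step 3: rule r1; match: 0->1, 1->4, 2->7, 3->5; deleted nodes (none); deleted edges (4,1,e); added nodes (none); added edges (none); result: nodes: 1:p, 3:q, 4:q, 5:p, 7:q, 8:q edges: (1,5,e); (1,7,e); (3,5,e); (3,7,e); (4,5,e); (5,1,e); (7,3,e); (7,4,e); (8,3,e)
step 4: rule r2; match: 0->1, 1->5, 2->7; deleted nodes (none); deleted edges (1,7,e); added nodes (none); added edges (7,1,e); result: nodes: 1:p, 3:q, 4:q, 5:p, 7:q, 8:q edges: (1,5,e); (3,5,e); (3,7,e); (4,5,e); (5,1,e); (7,1,e); (7,3,e); (7,4,e); (8,3,e)
final:
nodes: 1:p, 3:q, 4:q, 5:p, 7:q, 8:q
edges: (1,5,e); (3,5,e); (3,7,e); (4,5,e); (5,1,e); (7,1,e); (7,3,e); (7,4,e); (8,3,e)


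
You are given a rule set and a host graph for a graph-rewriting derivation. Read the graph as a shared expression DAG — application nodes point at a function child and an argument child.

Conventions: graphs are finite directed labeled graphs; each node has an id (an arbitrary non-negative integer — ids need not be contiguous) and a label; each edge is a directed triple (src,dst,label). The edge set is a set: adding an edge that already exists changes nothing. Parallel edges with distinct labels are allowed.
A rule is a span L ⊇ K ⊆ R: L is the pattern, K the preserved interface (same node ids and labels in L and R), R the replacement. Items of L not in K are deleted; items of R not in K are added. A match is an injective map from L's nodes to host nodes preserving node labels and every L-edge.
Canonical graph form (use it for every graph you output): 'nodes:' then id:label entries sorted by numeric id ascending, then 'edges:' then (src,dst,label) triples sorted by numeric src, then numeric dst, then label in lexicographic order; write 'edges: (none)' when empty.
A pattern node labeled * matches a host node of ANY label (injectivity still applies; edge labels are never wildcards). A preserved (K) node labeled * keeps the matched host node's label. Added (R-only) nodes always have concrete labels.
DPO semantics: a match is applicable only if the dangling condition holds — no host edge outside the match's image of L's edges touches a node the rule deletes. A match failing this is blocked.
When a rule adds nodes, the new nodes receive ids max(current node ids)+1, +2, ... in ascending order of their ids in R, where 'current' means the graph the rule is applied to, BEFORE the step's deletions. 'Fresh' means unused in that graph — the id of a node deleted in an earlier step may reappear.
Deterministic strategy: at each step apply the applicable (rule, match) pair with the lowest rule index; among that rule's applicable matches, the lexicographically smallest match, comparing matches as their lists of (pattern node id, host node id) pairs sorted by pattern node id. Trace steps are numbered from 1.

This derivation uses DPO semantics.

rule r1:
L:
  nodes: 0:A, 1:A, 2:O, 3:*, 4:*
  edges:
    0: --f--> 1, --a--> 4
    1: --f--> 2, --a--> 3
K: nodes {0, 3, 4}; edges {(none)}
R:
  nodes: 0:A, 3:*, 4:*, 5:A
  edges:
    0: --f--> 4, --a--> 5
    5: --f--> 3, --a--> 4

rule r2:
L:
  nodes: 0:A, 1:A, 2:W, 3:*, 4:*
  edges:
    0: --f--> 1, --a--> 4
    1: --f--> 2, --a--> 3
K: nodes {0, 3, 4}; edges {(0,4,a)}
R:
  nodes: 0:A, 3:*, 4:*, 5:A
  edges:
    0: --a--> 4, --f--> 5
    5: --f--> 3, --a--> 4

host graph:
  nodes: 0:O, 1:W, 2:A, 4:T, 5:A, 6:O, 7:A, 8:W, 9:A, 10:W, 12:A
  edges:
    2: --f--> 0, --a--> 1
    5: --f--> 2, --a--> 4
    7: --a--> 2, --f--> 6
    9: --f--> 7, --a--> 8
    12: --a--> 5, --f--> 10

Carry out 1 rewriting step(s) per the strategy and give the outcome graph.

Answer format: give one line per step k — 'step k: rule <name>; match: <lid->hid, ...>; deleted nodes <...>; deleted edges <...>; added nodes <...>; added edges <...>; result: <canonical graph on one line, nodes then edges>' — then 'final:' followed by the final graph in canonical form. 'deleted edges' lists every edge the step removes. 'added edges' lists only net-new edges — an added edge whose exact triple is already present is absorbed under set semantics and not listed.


step 1: rule r1; match: 0->9, 1->7, 2->6, 3->2, 4->8; deleted nodes 6, 7; deleted edges (7,2,a); (7,6,f); (9,7,f); (9,8,a); added nodes 13; added edges (9,8,f); (9,13,a); (13,2,f); (13,8,a); result: nodes: 0:O, 1:W, 2:A, 4:T, 5:A, 8:W, 9:A, 10:W, 12:A, 13:A edges: (2,0,f); (2,1,a); (5,2,f); (5,4,a); (9,8,f); (9,13,a); (12,5,a); (12,10,f); (13,2,f); (13,8,a)
final:
nodes: 0:O, 1:W, 2:A, 4:T, 5:A, 8:W, 9:A, 10:W, 12:A, 13:A
edges: (2,0,f); (2,1,a); (5,2,f); (5,4,a); (9,8,f); (9,13,a); (12,5,a); (12,10,f); (13,2,f); (13,8,a)


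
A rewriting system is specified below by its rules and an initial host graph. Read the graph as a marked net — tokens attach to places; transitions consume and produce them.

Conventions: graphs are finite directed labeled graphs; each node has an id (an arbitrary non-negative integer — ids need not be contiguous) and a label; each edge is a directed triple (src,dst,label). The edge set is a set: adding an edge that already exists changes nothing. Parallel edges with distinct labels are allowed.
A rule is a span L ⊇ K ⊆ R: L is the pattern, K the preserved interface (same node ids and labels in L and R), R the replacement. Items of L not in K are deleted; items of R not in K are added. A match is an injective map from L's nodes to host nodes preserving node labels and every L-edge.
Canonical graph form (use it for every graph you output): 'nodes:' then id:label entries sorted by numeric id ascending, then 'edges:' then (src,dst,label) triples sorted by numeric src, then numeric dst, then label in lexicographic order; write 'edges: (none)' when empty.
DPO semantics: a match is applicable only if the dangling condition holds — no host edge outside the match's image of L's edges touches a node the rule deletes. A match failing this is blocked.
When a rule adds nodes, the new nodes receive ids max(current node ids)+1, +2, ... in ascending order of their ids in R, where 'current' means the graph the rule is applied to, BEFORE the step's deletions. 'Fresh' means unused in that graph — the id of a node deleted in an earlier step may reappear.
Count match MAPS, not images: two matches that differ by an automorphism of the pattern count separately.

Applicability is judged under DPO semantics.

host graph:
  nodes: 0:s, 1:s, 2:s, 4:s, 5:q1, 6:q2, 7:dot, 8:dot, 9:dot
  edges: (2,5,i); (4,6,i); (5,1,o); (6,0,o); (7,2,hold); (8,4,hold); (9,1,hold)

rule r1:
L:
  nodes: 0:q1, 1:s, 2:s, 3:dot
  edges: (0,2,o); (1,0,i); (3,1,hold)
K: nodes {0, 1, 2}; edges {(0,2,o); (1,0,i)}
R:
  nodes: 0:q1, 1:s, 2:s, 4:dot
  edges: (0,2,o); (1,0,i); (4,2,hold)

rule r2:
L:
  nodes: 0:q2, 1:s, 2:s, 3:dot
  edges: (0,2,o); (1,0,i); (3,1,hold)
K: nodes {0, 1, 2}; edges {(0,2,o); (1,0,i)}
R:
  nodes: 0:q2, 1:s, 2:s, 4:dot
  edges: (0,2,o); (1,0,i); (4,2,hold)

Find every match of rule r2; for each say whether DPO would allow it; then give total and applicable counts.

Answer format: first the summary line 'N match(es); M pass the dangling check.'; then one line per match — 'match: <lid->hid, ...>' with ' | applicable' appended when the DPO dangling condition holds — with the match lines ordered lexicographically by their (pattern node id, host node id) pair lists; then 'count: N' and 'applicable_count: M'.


1 match(es); 1 pass the dangling check.
match: 0->6, 1->4, 2->0, 3->8 | applicable
count: 1
applicable_count: 1


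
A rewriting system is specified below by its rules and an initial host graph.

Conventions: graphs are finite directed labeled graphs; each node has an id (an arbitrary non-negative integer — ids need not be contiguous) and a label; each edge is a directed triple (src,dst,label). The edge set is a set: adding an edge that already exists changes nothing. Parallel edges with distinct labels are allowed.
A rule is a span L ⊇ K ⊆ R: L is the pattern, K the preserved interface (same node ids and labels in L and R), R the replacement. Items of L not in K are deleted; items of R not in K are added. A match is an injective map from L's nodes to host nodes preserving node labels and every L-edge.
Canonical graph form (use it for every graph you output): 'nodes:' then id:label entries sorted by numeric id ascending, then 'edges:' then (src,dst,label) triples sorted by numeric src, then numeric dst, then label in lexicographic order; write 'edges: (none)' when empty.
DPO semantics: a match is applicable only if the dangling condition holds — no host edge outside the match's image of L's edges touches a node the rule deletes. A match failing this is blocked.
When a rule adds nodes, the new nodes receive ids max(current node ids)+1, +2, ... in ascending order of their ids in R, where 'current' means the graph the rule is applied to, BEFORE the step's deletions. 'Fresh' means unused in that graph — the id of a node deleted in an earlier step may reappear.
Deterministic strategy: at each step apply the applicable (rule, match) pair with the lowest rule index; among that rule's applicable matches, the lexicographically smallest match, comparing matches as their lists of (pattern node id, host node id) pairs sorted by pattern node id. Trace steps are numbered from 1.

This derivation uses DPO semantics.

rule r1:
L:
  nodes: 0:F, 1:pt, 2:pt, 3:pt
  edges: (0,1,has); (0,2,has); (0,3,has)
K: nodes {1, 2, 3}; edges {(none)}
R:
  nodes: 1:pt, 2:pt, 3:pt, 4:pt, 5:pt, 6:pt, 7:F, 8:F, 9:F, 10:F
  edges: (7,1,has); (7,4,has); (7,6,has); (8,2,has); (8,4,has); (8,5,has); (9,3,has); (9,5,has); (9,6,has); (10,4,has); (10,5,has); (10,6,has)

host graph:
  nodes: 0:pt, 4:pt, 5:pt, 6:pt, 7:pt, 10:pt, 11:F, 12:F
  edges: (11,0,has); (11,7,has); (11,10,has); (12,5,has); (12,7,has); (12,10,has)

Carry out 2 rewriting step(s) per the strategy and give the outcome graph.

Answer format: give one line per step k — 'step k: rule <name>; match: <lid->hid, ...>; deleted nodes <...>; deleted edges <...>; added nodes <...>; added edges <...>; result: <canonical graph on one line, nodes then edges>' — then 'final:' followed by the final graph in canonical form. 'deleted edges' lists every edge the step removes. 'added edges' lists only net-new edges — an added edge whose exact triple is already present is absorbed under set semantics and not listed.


step 1: rule r1; match: 0->11, 1->0, 2->7, 3->10; deleted nodes 11; deleted edges (11,0,has); (11,7,has); (11,10,has); added nodes 13, 14, 15, 16, 17, 18, 19; added edges (16,0,has); (16,13,has); (16,15,has); (17,7,has); (17,13,has); (17,14,has); (18,10,has); (18,14,has); (18,15,has); (19,13,has); (19,14,has); (19,15,has); result: nodes: 0:pt, 4:pt, 5:pt, 6:pt, 7:pt, 10:pt, 12:F, 13:pt, 14:pt, 15:pt, 16:F, 17:F, 18:F, 19:F edges: (12,5,has); (12,7,has); (12,10,has); (16,0,has); (16,13,has); (16,15,has); (17,7,has); (17,13,has); (17,14,has); (18,10,has); (18,14,has); (18,15,has); (19,13,has); (19,14,has); (19,15,has)
step 2: rule r1; match: 0->12, 1->5, 2->7, 3->10; deleted nodes 12; deleted edges (12,5,has); (12,7,has); (12,10,has); added nodes 20, 21, 22, 23, 24, 25, 26; added edges (23,5,has); (23,20,has); (23,22,has); (24,7,has); (24,20,has); (24,21,has); (25,10,has); (25,21,has); (25,22,has); (26,20,has); (26,21,has); (26,22,has); result: nodes: 0:pt, 4:pt, 5:pt, 6:pt, 7:pt, 10:pt, 13:pt, 14:pt, 15:pt, 16:F, 17:F, 18:F, 19:F, 20:pt, 21:pt, 22:pt, 23:F, 24:F, 25:F, 26:F edges: (16,0,has); (16,13,has); (16,15,has); (17,7,has); (17,13,has); (17,14,has); (18,10,has); (18,14,has); (18,15,has); (19,13,has); (19,14,has); (19,15,has); (23,5,has); (23,20,has); (23,22,has); (24,7,has); (24,20,has); (24,21,has); (25,10,has); (25,21,has); (25,22,has); (26,20,has); (26,21,has); (26,22,has)
final:
nodes: 0:pt, 4:pt, 5:pt, 6:pt, 7:pt, 10:pt, 13:pt, 14:pt, 15:pt, 16:F, 17:F, 18:F, 19:F, 20:pt, 21:pt, 22:pt, 23:F, 24:F, 25:F, 26:F
edges: (16,0,has); (16,13,has); (16,15,has); (17,7,has); (17,13,has); (17,14,has); (18,10,has); (18,14,has); (18,15,has); (19,13,has); (19,14,has); (19,15,has); (23,5,has); (23,20,has); (23,22,has); (24,7,has); (24,20,has); (24,21,has); (25,10,has); (25,21,has); (25,22,has); (26,20,has); (26,21,has); (26,22,has)
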